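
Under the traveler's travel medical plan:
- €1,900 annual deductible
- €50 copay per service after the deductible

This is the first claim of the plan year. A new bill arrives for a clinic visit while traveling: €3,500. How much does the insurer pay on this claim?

Deductible not yet touched, so the first €1,900 of the bill goes to the deductible.
The remaining €1,600 (= €3,500 − €1,900) moves to the copay.
Copay on this service: €50.
That puts the traveler's cost at €1,900 + €50 = €1,950.
The plan picks up €3,500 − €1,950 = €1,550.

€1,550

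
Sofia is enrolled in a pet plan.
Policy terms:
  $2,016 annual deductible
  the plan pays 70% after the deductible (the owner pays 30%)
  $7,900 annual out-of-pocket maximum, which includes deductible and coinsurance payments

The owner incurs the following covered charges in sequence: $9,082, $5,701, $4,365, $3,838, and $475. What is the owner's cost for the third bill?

$1,309.50

Claim 1 ($9,082): $2,016 finishes the deductible; $7,066 goes to coinsurance; coinsurance $7,066 × 30% = $2,119.80. Cost to owner: $4,135.80. OOP to date $4,135.80.
Claim 2 ($5,701): deductible already satisfied, so owner's share is 30% × $5,701 = $1,710.30. Cost to owner: $1,710.30. OOP to date $5,846.10.
Claim 3 ($4,365): 30% coinsurance on $4,365 = $1,309.50. Cost to owner: $1,309.50. OOP to date $7,155.60.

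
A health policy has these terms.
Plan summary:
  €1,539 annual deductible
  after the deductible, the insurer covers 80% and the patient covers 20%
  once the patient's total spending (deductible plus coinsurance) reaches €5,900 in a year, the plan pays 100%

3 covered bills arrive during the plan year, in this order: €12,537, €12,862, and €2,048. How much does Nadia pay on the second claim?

Claim 1 (€12,537): deductible takes €1,539, €10,998 remains; patient's 20% is €2,199.60. Cost to patient: €3,738.60. OOP to date €3,738.60.
Claim 2 (€12,862): deductible met; 20% of €12,862 = €2,572.40. That would push OOP to €6,311, over the €5,900 cap, so patient pays €5,900 − €3,738.60 = €2,161.40.

€2,161.40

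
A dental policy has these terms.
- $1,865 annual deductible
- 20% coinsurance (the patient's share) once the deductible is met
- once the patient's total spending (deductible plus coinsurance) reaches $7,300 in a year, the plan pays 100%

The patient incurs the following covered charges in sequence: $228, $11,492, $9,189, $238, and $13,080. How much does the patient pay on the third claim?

$1,837.80

Claim 1 ($228): fully absorbed by the deductible. Cost to patient: $228. OOP to date $228.
Claim 2 ($11,492): $1,637 finishes the deductible; $9,855 goes to coinsurance; 20% of $9,855 = $1,971. Cost to patient: $3,608. OOP to date $3,836.
Claim 3 ($9,189): 20% coinsurance on $9,189 = $1,837.80. Patient pays $1,837.80; OOP now $5,673.80.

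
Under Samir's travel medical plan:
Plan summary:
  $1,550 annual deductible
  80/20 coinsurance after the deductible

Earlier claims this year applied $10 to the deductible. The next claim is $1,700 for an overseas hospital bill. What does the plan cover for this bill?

$128

Remaining deductible: $1,550 − $10 = $1,540.
That leaves $1,700 − $1,540 = $160 for coinsurance.
Coinsurance: $160 × 20% = $32.
That puts the traveler's cost at $1,540 + $32 = $1,572.
The plan picks up $1,700 − $1,572 = $128.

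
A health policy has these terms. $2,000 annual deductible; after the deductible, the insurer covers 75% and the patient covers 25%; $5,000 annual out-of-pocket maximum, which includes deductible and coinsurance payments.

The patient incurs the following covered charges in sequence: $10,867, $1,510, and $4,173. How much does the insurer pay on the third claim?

$3,767.25

#1 ($10,867): $2,000 finishes the deductible; $8,867 goes to coinsurance; 25% of $8,867 = $2,216.75. Cost to patient: $4,216.75. OOP to date $4,216.75. Plan pays $10,867 − $4,216.75 = $6,650.25.
#2 ($1,510): 25% coinsurance on $1,510 = $377.50. Patient pays $377.50; OOP now $4,594.25. Plan pays $1,510 − $377.50 = $1,132.50.
#3 ($4,173): deductible already satisfied, so patient's share is 25% × $4,173 = $1,043.25. That would push OOP to $5,637.50, over the $5,000 cap, so patient pays $5,000 − $4,594.25 = $405.75. Plan pays $4,173 − $405.75 = $3,767.25.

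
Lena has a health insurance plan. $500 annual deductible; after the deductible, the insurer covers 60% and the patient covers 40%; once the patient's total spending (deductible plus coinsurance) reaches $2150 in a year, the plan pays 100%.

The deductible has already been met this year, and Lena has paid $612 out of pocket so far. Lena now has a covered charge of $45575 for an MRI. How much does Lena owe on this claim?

With the deductible met, the entire $45575 is subject to coinsurance.
Patient's 40% share of $45575 is $18230.
That would bring total out-of-pocket to $18842, past the $2150 cap. The patient is capped at $2150 − $612 = $1538 on this claim.

$1538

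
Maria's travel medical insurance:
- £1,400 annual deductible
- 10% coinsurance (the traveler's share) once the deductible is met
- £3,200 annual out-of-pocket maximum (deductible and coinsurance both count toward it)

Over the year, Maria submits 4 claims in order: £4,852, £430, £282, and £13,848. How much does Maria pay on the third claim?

Claim 1 (£4,852): deductible takes £1,400, £3,452 remains; coinsurance £3,452 × 10% = £345.20. Cost to traveler: £1,745.20. OOP to date £1,745.20.
Claim 2 (£430): 10% coinsurance on £430 = £43. Traveler pays £43; OOP now £1,788.20.
Claim 3 (£282): deductible met; 10% of £282 = £28.20. Cost to traveler: £28.20. OOP to date £1,816.40.

£28.20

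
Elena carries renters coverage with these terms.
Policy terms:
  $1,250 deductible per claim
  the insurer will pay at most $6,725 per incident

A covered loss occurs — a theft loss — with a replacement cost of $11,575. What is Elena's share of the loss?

Less the $1,250 deductible: $11,575 − $1,250 = $10,325.
The $6,725 per-incident cap binds; insurer pays $6,725.
Out of pocket: $11,575 − $6,725 = $4,850.

$4,850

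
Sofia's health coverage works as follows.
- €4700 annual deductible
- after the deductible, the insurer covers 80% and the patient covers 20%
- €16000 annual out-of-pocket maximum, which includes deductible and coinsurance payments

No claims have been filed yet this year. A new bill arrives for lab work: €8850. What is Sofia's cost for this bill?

Deductible not yet touched, so the first €4700 of the bill goes to the deductible.
That leaves €8850 − €4700 = €4150 for coinsurance.
Patient's 20% share of €4150 is €830.
Patient responsibility before any cap: €4700 + €830 = €5530.
Cumulative spending €0 + €5530 = €5530 stays under the €16000 maximum.

€5530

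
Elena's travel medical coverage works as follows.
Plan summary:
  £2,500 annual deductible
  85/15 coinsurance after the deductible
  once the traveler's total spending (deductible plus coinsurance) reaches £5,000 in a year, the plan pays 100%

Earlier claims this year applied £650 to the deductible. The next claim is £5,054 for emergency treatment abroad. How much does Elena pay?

Remaining deductible: £2,500 − £650 = £1,850.
After the £1,850 deductible portion, £5,054 − £1,850 = £3,204 is subject to coinsurance.
Traveler's 15% share of £3,204 is £480.60.
That puts the traveler's cost at £1,850 + £480.60 = £2,330.60 before any cap.
Year-to-date out-of-pocket becomes £650 + £2,330.60 = £2,980.60, still under the £5,000 maximum, so no cap applies.

£2,330.60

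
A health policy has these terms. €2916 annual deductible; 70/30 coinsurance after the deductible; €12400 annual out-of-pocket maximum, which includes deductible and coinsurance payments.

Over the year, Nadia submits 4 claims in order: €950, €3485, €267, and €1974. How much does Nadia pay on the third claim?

€80.10

Claim 1 (€950): fully absorbed by the deductible. Patient owes €950 (running OOP €950).
Claim 2 (€3485): €1966 to deductible, leaving €1519; coinsurance €1519 × 30% = €455.70. Cost to patient: €2421.70. OOP to date €3371.70.
Claim 3 (€267): deductible met; 30% of €267 = €80.10. Patient owes €80.10 (running OOP €3451.80).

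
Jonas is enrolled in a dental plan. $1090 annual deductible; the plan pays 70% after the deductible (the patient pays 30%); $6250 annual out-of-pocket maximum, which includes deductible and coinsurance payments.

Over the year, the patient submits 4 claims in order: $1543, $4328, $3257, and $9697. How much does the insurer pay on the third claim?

$2279.90

#1 ($1543): $1090 to deductible, leaving $453; coinsurance $453 × 30% = $135.90. Patient pays $1225.90; OOP now $1225.90. Plan pays $1543 − $1225.90 = $317.10.
#2 ($4328): deductible already satisfied, so patient's share is 30% × $4328 = $1298.40. Patient owes $1298.40 (running OOP $2524.30). Plan pays $4328 − $1298.40 = $3029.60.
#3 ($3257): deductible met; 30% of $3257 = $977.10. Patient pays $977.10; OOP now $3501.40. Plan pays $3257 − $977.10 = $2279.90.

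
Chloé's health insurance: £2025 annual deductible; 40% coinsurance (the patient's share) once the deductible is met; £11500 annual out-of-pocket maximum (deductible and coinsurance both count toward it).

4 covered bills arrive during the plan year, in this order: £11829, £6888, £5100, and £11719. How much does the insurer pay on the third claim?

£3060

Claim 1 — £11829: deductible takes £2025, £9804 remains; 40% of £9804 = £3921.60. Patient pays £5946.60; OOP now £5946.60. Plan pays £11829 − £5946.60 = £5882.40.
Claim 2 — £6888: deductible met; 40% of £6888 = £2755.20. Patient pays £2755.20; OOP now £8701.80. Insurer: £6888 − £2755.20 = £4132.80.
Claim 3 — £5100: deductible met; 40% of £5100 = £2040. Patient pays £2040; OOP now £10741.80. Plan pays £5100 − £2040 = £3060.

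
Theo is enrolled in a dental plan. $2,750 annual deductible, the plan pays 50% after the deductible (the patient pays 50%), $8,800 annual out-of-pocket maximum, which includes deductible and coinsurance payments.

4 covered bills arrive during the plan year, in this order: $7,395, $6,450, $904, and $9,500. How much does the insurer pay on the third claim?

$452

Claim 1 — $7,395: $2,750 finishes the deductible; $4,645 goes to coinsurance; patient's 50% is $2,322.50. Cost to patient: $5,072.50. OOP to date $5,072.50. Plan pays $7,395 − $5,072.50 = $2,322.50.
Claim 2 — $6,450: deductible already satisfied, so patient's share is 50% × $6,450 = $3,225. Cost to patient: $3,225. OOP to date $8,297.50. Plan pays $6,450 − $3,225 = $3,225.
Claim 3 — $904: 50% coinsurance on $904 = $452. Patient owes $452 (running OOP $8,749.50). Plan pays $904 − $452 = $452.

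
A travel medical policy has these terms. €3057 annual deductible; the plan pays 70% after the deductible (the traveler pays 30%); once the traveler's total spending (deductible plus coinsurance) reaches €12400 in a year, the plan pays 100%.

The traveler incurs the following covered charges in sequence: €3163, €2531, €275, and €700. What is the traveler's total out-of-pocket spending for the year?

Bill 1, €3163: €3057 to deductible, leaving €106; 30% of €106 = €31.80. Cost to traveler: €3088.80. OOP to date €3088.80.
Bill 2, €2531: deductible met; 30% of €2531 = €759.30. Cost to traveler: €759.30. OOP to date €3848.10.
Bill 3, €275: deductible met; 30% of €275 = €82.50. Cost to traveler: €82.50. OOP to date €3930.60.
Bill 4, €700: deductible met; 30% of €700 = €210. Traveler pays €210; OOP now €4140.60.
Total paid by the traveler: €3088.80 + €759.30 + €82.50 + €210 = €4140.60.

€4140.60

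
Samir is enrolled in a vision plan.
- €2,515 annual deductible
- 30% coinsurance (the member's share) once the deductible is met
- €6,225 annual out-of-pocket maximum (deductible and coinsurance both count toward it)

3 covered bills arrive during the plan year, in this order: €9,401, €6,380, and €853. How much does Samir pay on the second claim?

Claim 1 (€9,401): deductible takes €2,515, €6,886 remains; coinsurance €6,886 × 30% = €2,065.80. Cost to member: €4,580.80. OOP to date €4,580.80.
Claim 2 (€6,380): deductible met; 30% of €6,380 = €1,914. OOP would hit €6,494.80 > €6,225, so the cap limits the member to €6,225 − €4,580.80 = €1,644.20.

€1,644.20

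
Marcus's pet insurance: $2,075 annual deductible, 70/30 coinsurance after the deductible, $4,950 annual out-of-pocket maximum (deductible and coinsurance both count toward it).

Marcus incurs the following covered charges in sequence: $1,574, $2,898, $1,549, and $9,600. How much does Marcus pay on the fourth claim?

$1,691.20

#1 ($1,574): all of it applies to the deductible. Owner owes $1,574 (running OOP $1,574).
#2 ($2,898): deductible takes $501, $2,397 remains; coinsurance $2,397 × 30% = $719.10. Cost to owner: $1,220.10. OOP to date $2,794.10.
#3 ($1,549): deductible already satisfied, so owner's share is 30% × $1,549 = $464.70. Cost to owner: $464.70. OOP to date $3,258.80.
#4 ($9,600): 30% coinsurance on $9,600 = $2,880. Adding that to $3,258.80 gives $6,138.80, past the $4,950 cap; owner pays only $4,950 − $3,258.80 = $1,691.20.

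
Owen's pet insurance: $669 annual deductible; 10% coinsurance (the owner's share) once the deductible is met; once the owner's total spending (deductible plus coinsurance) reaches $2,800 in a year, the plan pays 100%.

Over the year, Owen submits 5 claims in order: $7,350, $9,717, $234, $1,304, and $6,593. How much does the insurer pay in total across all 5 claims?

$22,398

Bill 1, $7,350: deductible takes $669, $6,681 remains; owner's 10% is $668.10. Owner owes $1,337.10 (running OOP $1,337.10). Plan pays $7,350 − $1,337.10 = $6,012.90.
Bill 2, $9,717: deductible already satisfied, so owner's share is 10% × $9,717 = $971.70. Cost to owner: $971.70. OOP to date $2,308.80. Plan pays $9,717 − $971.70 = $8,745.30.
Bill 3, $234: deductible met; 10% of $234 = $23.40. Cost to owner: $23.40. OOP to date $2,332.20. Insurer: $234 − $23.40 = $210.60.
Bill 4, $1,304: 10% coinsurance on $1,304 = $130.40. Owner owes $130.40 (running OOP $2,462.60). Insurer: $1,304 − $130.40 = $1,173.60.
Bill 5, $6,593: deductible already satisfied, so owner's share is 10% × $6,593 = $659.30. Adding that to $2,462.60 gives $3,121.90, past the $2,800 cap; owner pays only $2,800 − $2,462.60 = $337.40. Insurer: $6,593 − $337.40 = $6,255.60.
Insurer total = bills − owner's total = $25,198 − $2,800 = $22,398.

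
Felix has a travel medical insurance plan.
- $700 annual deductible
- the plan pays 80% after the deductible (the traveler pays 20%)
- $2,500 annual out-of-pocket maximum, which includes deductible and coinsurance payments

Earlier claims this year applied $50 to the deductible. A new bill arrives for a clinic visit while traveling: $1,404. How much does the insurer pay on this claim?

$603.20

$50 of the $700 deductible is already met, leaving $650.
The remaining $754 (= $1,404 − $650) moves to coinsurance.
Coinsurance: $754 × 20% = $150.80.
That puts the traveler's cost at $650 + $150.80 = $800.80 before any cap.
Year-to-date out-of-pocket becomes $50 + $800.80 = $850.80, still under the $2,500 maximum, so no cap applies.
The plan picks up $1,404 − $800.80 = $603.20.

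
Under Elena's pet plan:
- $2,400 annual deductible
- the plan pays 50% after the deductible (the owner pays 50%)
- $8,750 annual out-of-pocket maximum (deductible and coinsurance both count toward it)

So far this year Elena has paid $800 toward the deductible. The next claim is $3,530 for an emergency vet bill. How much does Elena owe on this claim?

$800 of the $2,400 deductible is already met, leaving $1,600.
That leaves $3,530 − $1,600 = $1,930 for coinsurance.
50% of $1,930 = $965 falls to the owner.
So the owner owes $1,600 + $965 = $2,565 before any cap.
Total out-of-pocket so far would be $800 + $2,565 = $3,365, below the $8,750 cap — no reduction.

$2,565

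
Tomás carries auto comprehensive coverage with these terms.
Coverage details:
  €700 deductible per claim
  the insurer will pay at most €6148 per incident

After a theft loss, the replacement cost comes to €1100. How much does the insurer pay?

After the deductible, €1100 − €700 = €400 remains.
€400 ≤ €6148, so the limit doesn't bind; insurer pays €400.

€400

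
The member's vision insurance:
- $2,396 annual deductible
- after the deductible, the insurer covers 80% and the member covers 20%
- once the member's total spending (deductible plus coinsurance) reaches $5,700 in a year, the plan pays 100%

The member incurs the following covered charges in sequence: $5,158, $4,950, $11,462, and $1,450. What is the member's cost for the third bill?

#1 ($5,158): deductible takes $2,396, $2,762 remains; member's 20% is $552.40. Cost to member: $2,948.40. OOP to date $2,948.40.
#2 ($4,950): deductible met; 20% of $4,950 = $990. Member pays $990; OOP now $3,938.40.
#3 ($11,462): 20% coinsurance on $11,462 = $2,292.40. Adding that to $3,938.40 gives $6,230.80, past the $5,700 cap; member pays only $5,700 − $3,938.40 = $1,761.60.

$1,761.60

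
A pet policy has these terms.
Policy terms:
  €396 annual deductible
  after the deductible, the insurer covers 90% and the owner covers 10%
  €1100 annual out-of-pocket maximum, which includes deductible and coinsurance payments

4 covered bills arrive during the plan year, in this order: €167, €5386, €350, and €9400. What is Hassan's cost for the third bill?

€35

Claim 1 (€167): all of it applies to the deductible. Owner owes €167 (running OOP €167).
Claim 2 (€5386): €229 to deductible, leaving €5157; coinsurance €5157 × 10% = €515.70. Owner owes €744.70 (running OOP €911.70).
Claim 3 (€350): deductible met; 10% of €350 = €35. Cost to owner: €35. OOP to date €946.70.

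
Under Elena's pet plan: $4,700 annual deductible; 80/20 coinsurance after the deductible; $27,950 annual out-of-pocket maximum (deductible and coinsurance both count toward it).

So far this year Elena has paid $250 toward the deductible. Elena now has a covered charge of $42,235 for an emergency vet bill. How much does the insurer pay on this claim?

$30,228

Remaining deductible: $4,700 − $250 = $4,450.
The remaining $37,785 (= $42,235 − $4,450) moves to coinsurance.
Owner's 20% share of $37,785 is $7,557.
That puts the owner's cost at $4,450 + $7,557 = $12,007 before any cap.
Year-to-date out-of-pocket becomes $250 + $12,007 = $12,257, still under the $27,950 maximum, so no cap applies.
The plan picks up $42,235 − $12,007 = $30,228.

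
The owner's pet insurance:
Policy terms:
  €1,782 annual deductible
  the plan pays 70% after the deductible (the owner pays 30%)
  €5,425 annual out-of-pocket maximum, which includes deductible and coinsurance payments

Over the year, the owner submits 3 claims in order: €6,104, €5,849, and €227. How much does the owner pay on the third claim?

€68.10

Claim 1 — €6,104: €1,782 finishes the deductible; €4,322 goes to coinsurance; 30% of €4,322 = €1,296.60. Owner owes €3,078.60 (running OOP €3,078.60).
Claim 2 — €5,849: 30% coinsurance on €5,849 = €1,754.70. Owner owes €1,754.70 (running OOP €4,833.30).
Claim 3 — €227: deductible already satisfied, so owner's share is 30% × €227 = €68.10. Cost to owner: €68.10. OOP to date €4,901.40.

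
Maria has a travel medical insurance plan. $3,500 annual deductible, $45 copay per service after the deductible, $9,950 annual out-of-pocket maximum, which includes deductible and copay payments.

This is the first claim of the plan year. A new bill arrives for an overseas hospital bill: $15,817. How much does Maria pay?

$3,545

Nothing has been paid toward the $3,500 deductible, so the first $3,500 of this charge is applied there.
After the $3,500 deductible portion, $15,817 − $3,500 = $12,317 is subject to the copay.
Copay on this service: $45.
Traveler responsibility before any cap: $3,500 + $45 = $3,545.
Year-to-date out-of-pocket becomes $0 + $3,545 = $3,545, still under the $9,950 maximum, so no cap applies.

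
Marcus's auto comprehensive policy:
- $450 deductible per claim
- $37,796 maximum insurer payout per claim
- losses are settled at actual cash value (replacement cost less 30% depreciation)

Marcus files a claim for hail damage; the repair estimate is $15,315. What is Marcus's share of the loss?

$5,044.50

Depreciate 30%: the covered value is $15,315 × 0.7 = $10,720.50.
Subtract the deductible: $10,720.50 − $450 = $10,270.50.
$10,270.50 is within the $37,796 limit, so the insurer pays $10,270.50.
Out of pocket: $15,315 − $10,270.50 = $5,044.50.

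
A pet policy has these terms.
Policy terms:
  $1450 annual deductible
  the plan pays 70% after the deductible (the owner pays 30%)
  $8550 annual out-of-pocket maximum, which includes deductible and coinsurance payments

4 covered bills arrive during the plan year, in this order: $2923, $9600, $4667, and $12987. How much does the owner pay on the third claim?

Bill 1, $2923: deductible takes $1450, $1473 remains; coinsurance $1473 × 30% = $441.90. Owner owes $1891.90 (running OOP $1891.90).
Bill 2, $9600: deductible met; 30% of $9600 = $2880. Owner owes $2880 (running OOP $4771.90).
Bill 3, $4667: 30% coinsurance on $4667 = $1400.10. Cost to owner: $1400.10. OOP to date $6172.

$1400.10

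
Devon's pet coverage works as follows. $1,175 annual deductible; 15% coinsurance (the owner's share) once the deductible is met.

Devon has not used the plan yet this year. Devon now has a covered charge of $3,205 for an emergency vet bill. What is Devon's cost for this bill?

$1,479.50

The full $1,175 deductible is still open; $1,175 of this bill applies to it.
The remaining $2,030 (= $3,205 − $1,175) moves to coinsurance.
15% of $2,030 = $304.50 falls to the owner.
Owner responsibility: $1,175 + $304.50 = $1,479.50.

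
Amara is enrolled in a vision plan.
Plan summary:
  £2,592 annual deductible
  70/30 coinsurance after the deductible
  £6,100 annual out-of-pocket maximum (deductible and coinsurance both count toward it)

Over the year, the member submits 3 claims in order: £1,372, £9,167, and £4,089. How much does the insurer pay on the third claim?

Claim 1 — £1,372: all of it applies to the deductible. Member owes £1,372 (running OOP £1,372). Plan pays £1,372 − £1,372 = £0.
Claim 2 — £9,167: deductible takes £1,220, £7,947 remains; member's 30% is £2,384.10. Cost to member: £3,604.10. OOP to date £4,976.10. Plan pays £9,167 − £3,604.10 = £5,562.90.
Claim 3 — £4,089: deductible met; 30% of £4,089 = £1,226.70. Adding that to £4,976.10 gives £6,202.80, past the £6,100 cap; member pays only £6,100 − £4,976.10 = £1,123.90. Plan pays £4,089 − £1,123.90 = £2,965.10.

£2,965.10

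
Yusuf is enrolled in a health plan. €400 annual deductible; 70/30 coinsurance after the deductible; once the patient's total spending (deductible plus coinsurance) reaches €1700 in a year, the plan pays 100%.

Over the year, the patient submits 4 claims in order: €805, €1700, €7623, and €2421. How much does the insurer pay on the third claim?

€6954.50

#1 (€805): €400 finishes the deductible; €405 goes to coinsurance; coinsurance €405 × 30% = €121.50. Patient pays €521.50; OOP now €521.50. Plan pays €805 − €521.50 = €283.50.
#2 (€1700): deductible already satisfied, so patient's share is 30% × €1700 = €510. Patient owes €510 (running OOP €1031.50). Plan pays €1700 − €510 = €1190.
#3 (€7623): deductible met; 30% of €7623 = €2286.90. Adding that to €1031.50 gives €3318.40, past the €1700 cap; patient pays only €1700 − €1031.50 = €668.50. Insurer: €7623 − €668.50 = €6954.50.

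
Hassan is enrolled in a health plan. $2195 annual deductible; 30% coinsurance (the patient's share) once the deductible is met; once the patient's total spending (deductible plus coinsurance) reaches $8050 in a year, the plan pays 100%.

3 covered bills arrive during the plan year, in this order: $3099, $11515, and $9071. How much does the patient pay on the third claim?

$2129.30

#1 ($3099): $2195 to deductible, leaving $904; patient's 30% is $271.20. Patient pays $2466.20; OOP now $2466.20.
#2 ($11515): deductible met; 30% of $11515 = $3454.50. Patient pays $3454.50; OOP now $5920.70.
#3 ($9071): deductible met; 30% of $9071 = $2721.30. That would push OOP to $8642, over the $8050 cap, so patient pays $8050 − $5920.70 = $2129.30.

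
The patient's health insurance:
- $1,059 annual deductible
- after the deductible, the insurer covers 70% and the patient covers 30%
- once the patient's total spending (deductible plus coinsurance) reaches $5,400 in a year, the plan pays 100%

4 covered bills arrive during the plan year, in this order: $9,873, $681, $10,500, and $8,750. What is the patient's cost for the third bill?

Claim 1 ($9,873): $1,059 to deductible, leaving $8,814; patient's 30% is $2,644.20. Cost to patient: $3,703.20. OOP to date $3,703.20.
Claim 2 ($681): deductible met; 30% of $681 = $204.30. Patient pays $204.30; OOP now $3,907.50.
Claim 3 ($10,500): 30% coinsurance on $10,500 = $3,150. That would push OOP to $7,057.50, over the $5,400 cap, so patient pays $5,400 − $3,907.50 = $1,492.50.

$1,492.50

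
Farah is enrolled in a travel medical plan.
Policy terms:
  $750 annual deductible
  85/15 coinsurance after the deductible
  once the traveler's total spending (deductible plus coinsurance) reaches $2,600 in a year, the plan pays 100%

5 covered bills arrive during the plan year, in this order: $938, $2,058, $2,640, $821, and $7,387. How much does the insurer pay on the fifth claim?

$6,393.05

#1 ($938): $750 to deductible, leaving $188; coinsurance $188 × 15% = $28.20. Cost to traveler: $778.20. OOP to date $778.20. Insurer: $938 − $778.20 = $159.80.
#2 ($2,058): 15% coinsurance on $2,058 = $308.70. Traveler pays $308.70; OOP now $1,086.90. Insurer: $2,058 − $308.70 = $1,749.30.
#3 ($2,640): deductible met; 15% of $2,640 = $396. Traveler owes $396 (running OOP $1,482.90). Insurer: $2,640 − $396 = $2,244.
#4 ($821): deductible met; 15% of $821 = $123.15. Traveler owes $123.15 (running OOP $1,606.05). Insurer: $821 − $123.15 = $697.85.
#5 ($7,387): 15% coinsurance on $7,387 = $1,108.05. OOP would hit $2,714.10 > $2,600, so the cap limits the traveler to $2,600 − $1,606.05 = $993.95. Plan pays $7,387 − $993.95 = $6,393.05.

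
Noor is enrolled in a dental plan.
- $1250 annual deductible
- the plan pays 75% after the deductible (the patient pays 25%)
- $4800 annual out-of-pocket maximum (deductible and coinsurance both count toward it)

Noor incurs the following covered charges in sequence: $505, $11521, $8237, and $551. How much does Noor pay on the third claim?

$856

Claim 1 ($505): all of it applies to the deductible. Patient pays $505; OOP now $505.
Claim 2 ($11521): $745 to deductible, leaving $10776; patient's 25% is $2694. Cost to patient: $3439. OOP to date $3944.
Claim 3 ($8237): deductible met; 25% of $8237 = $2059.25. Adding that to $3944 gives $6003.25, past the $4800 cap; patient pays only $4800 − $3944 = $856.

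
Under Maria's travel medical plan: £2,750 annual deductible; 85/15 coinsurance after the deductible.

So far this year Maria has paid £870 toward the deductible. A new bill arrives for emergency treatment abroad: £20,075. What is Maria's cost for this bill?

£4,609.25

£870 of the £2,750 deductible is already met, leaving £1,880.
The remaining £18,195 (= £20,075 − £1,880) moves to coinsurance.
15% of £18,195 = £2,729.25 falls to the traveler.
That puts the traveler's cost at £1,880 + £2,729.25 = £4,609.25.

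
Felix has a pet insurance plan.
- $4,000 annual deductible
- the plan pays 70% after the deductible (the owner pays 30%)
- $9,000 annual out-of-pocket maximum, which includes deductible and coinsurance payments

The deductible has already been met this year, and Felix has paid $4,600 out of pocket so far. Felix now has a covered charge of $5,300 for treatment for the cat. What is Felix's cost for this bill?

$1,590

The deductible is already satisfied, so the full bill goes to coinsurance.
Coinsurance: $5,300 × 30% = $1,590.
Year-to-date out-of-pocket becomes $4,600 + $1,590 = $6,190, still under the $9,000 maximum, so no cap applies.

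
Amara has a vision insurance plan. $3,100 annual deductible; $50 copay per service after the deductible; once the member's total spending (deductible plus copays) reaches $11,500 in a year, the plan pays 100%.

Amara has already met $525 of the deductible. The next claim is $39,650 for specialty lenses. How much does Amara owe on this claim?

$525 of the $3,100 deductible is already met, leaving $2,575.
That leaves $39,650 − $2,575 = $37,075 for the copay.
Copay on this service: $50.
Member responsibility before any cap: $2,575 + $50 = $2,625.
Cumulative spending $525 + $2,625 = $3,150 stays under the $11,500 maximum.

$2,625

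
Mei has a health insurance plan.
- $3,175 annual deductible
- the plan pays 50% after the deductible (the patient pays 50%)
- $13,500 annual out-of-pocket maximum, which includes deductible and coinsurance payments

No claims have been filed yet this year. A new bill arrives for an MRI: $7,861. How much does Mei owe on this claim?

Deductible not yet touched, so the first $3,175 of the bill goes to the deductible.
After the $3,175 deductible portion, $7,861 − $3,175 = $4,686 is subject to coinsurance.
Patient's 50% share of $4,686 is $2,343.
So the patient owes $3,175 + $2,343 = $5,518 before any cap.
Year-to-date out-of-pocket becomes $0 + $5,518 = $5,518, still under the $13,500 maximum, so no cap applies.

$5,518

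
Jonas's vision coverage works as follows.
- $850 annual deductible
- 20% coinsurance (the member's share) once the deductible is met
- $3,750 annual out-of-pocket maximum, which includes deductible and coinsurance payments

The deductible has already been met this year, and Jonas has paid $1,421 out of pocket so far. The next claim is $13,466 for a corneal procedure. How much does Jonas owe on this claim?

With the deductible met, the entire $13,466 is subject to coinsurance.
Coinsurance: $13,466 × 20% = $2,693.20.
Adding $2,693.20 to the $1,421 already spent would give $4,114.20, which exceeds the $3,750 cap; the member pays just $3,750 − $1,421 = $2,329.

$2,329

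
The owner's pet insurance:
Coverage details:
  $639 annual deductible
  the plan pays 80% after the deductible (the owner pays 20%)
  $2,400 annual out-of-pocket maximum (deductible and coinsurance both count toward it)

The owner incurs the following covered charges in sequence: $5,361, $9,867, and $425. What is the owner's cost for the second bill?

$816.60

Claim 1 — $5,361: deductible takes $639, $4,722 remains; owner's 20% is $944.40. Owner owes $1,583.40 (running OOP $1,583.40).
Claim 2 — $9,867: 20% coinsurance on $9,867 = $1,973.40. That would push OOP to $3,556.80, over the $2,400 cap, so owner pays $2,400 − $1,583.40 = $816.60.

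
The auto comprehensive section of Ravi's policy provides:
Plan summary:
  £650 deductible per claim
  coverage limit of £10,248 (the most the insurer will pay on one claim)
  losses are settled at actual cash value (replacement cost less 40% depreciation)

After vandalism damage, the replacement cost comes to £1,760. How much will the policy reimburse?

£406

Depreciate 40%: the covered value is £1,760 × 0.6 = £1,056.
After the deductible, £1,056 − £650 = £406 remains.
That's under the £10,248 cap, so the insurer reimburses the full £406.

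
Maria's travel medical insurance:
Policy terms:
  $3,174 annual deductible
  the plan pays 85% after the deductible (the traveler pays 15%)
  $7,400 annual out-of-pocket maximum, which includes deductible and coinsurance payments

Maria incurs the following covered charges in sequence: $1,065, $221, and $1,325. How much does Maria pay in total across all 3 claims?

$2,611

Claim 1 — $1,065: all of it applies to the deductible. Traveler owes $1,065 (running OOP $1,065).
Claim 2 — $221: all of it applies to the deductible. Cost to traveler: $221. OOP to date $1,286.
Claim 3 — $1,325: entire amount goes to the deductible. Traveler pays $1,325; OOP now $2,611.
Total paid by the traveler: $1,065 + $221 + $1,325 = $2,611.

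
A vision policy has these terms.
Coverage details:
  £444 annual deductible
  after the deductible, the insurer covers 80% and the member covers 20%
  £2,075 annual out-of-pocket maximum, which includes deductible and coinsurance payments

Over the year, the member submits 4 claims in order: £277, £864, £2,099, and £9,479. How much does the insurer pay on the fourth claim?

£8,407.20

Claim 1 — £277: entire amount goes to the deductible. Cost to member: £277. OOP to date £277. Plan pays £277 − £277 = £0.
Claim 2 — £864: £167 finishes the deductible; £697 goes to coinsurance; coinsurance £697 × 20% = £139.40. Member pays £306.40; OOP now £583.40. Insurer: £864 − £306.40 = £557.60.
Claim 3 — £2,099: deductible met; 20% of £2,099 = £419.80. Member pays £419.80; OOP now £1,003.20. Insurer: £2,099 − £419.80 = £1,679.20.
Claim 4 — £9,479: deductible already satisfied, so member's share is 20% × £9,479 = £1,895.80. OOP would hit £2,899 > £2,075, so the cap limits the member to £2,075 − £1,003.20 = £1,071.80. Plan pays £9,479 − £1,071.80 = £8,407.20.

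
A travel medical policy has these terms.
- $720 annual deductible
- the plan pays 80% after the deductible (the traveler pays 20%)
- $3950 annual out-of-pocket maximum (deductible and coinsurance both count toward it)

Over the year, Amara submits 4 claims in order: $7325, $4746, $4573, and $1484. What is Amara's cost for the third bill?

Claim 1 — $7325: deductible takes $720, $6605 remains; traveler's 20% is $1321. Traveler owes $2041 (running OOP $2041).
Claim 2 — $4746: deductible met; 20% of $4746 = $949.20. Traveler owes $949.20 (running OOP $2990.20).
Claim 3 — $4573: 20% coinsurance on $4573 = $914.60. Traveler pays $914.60; OOP now $3904.80.

$914.60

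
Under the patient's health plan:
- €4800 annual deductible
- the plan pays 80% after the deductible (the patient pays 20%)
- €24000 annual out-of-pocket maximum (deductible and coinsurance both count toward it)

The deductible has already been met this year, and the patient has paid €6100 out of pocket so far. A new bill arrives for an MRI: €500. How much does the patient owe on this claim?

€100

The deductible is already satisfied, so the full bill goes to coinsurance.
Patient's 20% share of €500 is €100.
Year-to-date out-of-pocket becomes €6100 + €100 = €6200, still under the €24000 maximum, so no cap applies.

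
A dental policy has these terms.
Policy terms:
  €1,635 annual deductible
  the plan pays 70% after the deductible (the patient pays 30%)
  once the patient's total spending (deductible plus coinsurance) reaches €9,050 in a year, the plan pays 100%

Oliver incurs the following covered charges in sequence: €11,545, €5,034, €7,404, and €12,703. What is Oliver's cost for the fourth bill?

€710.60

Bill 1, €11,545: €1,635 finishes the deductible; €9,910 goes to coinsurance; patient's 30% is €2,973. Cost to patient: €4,608. OOP to date €4,608.
Bill 2, €5,034: 30% coinsurance on €5,034 = €1,510.20. Patient owes €1,510.20 (running OOP €6,118.20).
Bill 3, €7,404: deductible met; 30% of €7,404 = €2,221.20. Patient pays €2,221.20; OOP now €8,339.40.
Bill 4, €12,703: deductible met; 30% of €12,703 = €3,810.90. That would push OOP to €12,150.30, over the €9,050 cap, so patient pays €9,050 − €8,339.40 = €710.60.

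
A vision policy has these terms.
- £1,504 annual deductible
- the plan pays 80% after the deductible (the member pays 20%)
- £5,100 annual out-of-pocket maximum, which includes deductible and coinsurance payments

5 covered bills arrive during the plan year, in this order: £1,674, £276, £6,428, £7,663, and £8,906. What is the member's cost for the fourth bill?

Claim 1 (£1,674): £1,504 finishes the deductible; £170 goes to coinsurance; member's 20% is £34. Member pays £1,538; OOP now £1,538.
Claim 2 (£276): deductible met; 20% of £276 = £55.20. Member owes £55.20 (running OOP £1,593.20).
Claim 3 (£6,428): deductible already satisfied, so member's share is 20% × £6,428 = £1,285.60. Member pays £1,285.60; OOP now £2,878.80.
Claim 4 (£7,663): deductible met; 20% of £7,663 = £1,532.60. Member pays £1,532.60; OOP now £4,411.40.

£1,532.60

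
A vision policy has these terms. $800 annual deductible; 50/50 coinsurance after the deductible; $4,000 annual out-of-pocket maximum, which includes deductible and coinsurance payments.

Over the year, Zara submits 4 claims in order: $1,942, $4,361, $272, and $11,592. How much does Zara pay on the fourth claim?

$312.50

Claim 1 — $1,942: $800 finishes the deductible; $1,142 goes to coinsurance; 50% of $1,142 = $571. Cost to member: $1,371. OOP to date $1,371.
Claim 2 — $4,361: deductible already satisfied, so member's share is 50% × $4,361 = $2,180.50. Cost to member: $2,180.50. OOP to date $3,551.50.
Claim 3 — $272: deductible already satisfied, so member's share is 50% × $272 = $136. Cost to member: $136. OOP to date $3,687.50.
Claim 4 — $11,592: deductible already satisfied, so member's share is 50% × $11,592 = $5,796. That would push OOP to $9,483.50, over the $4,000 cap, so member pays $4,000 − $3,687.50 = $312.50.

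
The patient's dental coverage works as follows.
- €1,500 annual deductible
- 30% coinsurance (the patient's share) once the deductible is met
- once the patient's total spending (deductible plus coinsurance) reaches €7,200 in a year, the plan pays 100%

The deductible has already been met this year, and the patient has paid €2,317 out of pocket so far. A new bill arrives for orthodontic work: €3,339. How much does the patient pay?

The deductible is already satisfied, so the full bill goes to coinsurance.
Coinsurance: €3,339 × 30% = €1,001.70.
Year-to-date out-of-pocket becomes €2,317 + €1,001.70 = €3,318.70, still under the €7,200 maximum, so no cap applies.

€1,001.70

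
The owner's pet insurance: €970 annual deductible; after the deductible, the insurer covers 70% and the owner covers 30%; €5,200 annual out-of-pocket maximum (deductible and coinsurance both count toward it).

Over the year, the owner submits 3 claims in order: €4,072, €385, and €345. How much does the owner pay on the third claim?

#1 (€4,072): deductible takes €970, €3,102 remains; owner's 30% is €930.60. Owner pays €1,900.60; OOP now €1,900.60.
#2 (€385): deductible met; 30% of €385 = €115.50. Owner pays €115.50; OOP now €2,016.10.
#3 (€345): deductible already satisfied, so owner's share is 30% × €345 = €103.50. Cost to owner: €103.50. OOP to date €2,119.60.

€103.50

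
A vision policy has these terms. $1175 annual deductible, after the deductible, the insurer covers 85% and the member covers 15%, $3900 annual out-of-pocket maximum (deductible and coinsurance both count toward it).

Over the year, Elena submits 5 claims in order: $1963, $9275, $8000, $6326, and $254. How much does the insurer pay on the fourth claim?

$6310.45

Claim 1 ($1963): deductible takes $1175, $788 remains; coinsurance $788 × 15% = $118.20. Member owes $1293.20 (running OOP $1293.20). Insurer: $1963 − $1293.20 = $669.80.
Claim 2 ($9275): deductible met; 15% of $9275 = $1391.25. Cost to member: $1391.25. OOP to date $2684.45. Plan pays $9275 − $1391.25 = $7883.75.
Claim 3 ($8000): deductible met; 15% of $8000 = $1200. Member owes $1200 (running OOP $3884.45). Plan pays $8000 − $1200 = $6800.
Claim 4 ($6326): deductible met; 15% of $6326 = $948.90. OOP would hit $4833.35 > $3900, so the cap limits the member to $3900 − $3884.45 = $15.55. Insurer: $6326 − $15.55 = $6310.45.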